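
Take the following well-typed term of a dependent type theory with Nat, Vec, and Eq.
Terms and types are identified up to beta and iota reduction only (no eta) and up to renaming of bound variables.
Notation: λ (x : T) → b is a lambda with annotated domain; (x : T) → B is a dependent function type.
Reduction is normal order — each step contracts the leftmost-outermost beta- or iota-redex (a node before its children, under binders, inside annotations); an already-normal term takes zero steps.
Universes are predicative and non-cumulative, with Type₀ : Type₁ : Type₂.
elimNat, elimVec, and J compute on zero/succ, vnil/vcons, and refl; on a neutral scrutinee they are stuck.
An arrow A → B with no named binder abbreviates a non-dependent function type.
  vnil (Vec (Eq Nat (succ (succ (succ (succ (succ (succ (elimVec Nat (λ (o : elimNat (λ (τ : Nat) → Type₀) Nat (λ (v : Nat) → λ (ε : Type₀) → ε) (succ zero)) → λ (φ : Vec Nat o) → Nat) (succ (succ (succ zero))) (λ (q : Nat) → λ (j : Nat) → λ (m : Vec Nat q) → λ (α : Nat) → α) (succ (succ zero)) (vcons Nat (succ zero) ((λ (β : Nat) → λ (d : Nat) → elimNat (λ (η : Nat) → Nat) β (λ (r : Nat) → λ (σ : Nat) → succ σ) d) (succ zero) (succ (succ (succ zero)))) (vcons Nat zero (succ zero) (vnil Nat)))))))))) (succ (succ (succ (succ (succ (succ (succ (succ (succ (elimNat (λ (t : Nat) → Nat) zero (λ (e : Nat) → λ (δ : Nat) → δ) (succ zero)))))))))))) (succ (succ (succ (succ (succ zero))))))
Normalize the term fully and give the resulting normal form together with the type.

normal form:
  vnil (Vec (Eq Nat (succ (succ (succ (succ (succ (succ (succ (succ (succ zero))))))))) (succ (succ (succ (succ (succ (succ (succ (succ (succ zero)))))))))) (succ (succ (succ (succ (succ zero))))))
the term's type:
  Vec (Vec (Eq Nat (succ (succ (succ (succ (succ (succ (succ (succ (succ zero))))))))) (succ (succ (succ (succ (succ (succ (succ (succ (succ zero)))))))))) (succ (succ (succ (succ (succ zero)))))) zero


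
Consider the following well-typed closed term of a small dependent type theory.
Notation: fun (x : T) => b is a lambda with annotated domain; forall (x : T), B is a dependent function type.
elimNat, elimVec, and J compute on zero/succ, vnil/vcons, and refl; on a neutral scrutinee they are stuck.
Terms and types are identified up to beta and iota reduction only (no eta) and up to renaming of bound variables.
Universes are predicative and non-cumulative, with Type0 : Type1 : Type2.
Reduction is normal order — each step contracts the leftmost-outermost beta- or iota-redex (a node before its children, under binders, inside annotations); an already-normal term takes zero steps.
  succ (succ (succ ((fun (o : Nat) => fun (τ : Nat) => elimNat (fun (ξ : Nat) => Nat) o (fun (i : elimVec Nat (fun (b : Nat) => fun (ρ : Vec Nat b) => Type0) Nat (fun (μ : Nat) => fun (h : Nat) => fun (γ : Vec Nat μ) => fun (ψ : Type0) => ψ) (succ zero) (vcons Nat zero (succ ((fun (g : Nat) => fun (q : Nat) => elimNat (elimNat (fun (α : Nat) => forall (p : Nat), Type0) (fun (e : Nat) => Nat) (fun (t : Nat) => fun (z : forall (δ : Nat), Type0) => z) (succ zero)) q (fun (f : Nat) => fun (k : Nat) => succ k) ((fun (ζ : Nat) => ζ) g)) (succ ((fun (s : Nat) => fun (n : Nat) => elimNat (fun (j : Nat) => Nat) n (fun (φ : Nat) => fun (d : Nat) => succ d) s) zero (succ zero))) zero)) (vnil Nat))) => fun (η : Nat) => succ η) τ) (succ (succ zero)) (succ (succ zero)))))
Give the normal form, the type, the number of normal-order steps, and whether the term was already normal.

normal form:
  succ (succ (succ (succ (succ (succ (succ zero))))))
inferred type:
  Nat
normal-order step count: 9
started in normal form: no
first redex: a beta-redex


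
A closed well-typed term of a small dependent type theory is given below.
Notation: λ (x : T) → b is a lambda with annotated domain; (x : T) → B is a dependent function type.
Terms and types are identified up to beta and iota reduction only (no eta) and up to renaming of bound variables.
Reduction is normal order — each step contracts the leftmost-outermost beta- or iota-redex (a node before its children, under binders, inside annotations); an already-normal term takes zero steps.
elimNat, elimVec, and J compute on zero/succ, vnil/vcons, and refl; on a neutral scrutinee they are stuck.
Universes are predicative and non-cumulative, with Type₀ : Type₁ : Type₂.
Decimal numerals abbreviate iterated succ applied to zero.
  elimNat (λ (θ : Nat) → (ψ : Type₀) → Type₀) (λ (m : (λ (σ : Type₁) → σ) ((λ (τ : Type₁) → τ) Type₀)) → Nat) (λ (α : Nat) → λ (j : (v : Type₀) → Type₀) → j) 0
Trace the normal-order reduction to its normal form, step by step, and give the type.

normal-order reduction sequence:
  elimNat (λ (θ : Nat) → (ψ : Type₀) → Type₀) (λ (m : (λ (σ : Type₁) → σ) ((λ (τ : Type₁) → τ) Type₀)) → Nat) (λ (α : Nat) → λ (j : (v : Type₀) → Type₀) → j) 0
  ~> λ (θ : (λ (ψ : Type₁) → ψ) ((λ (m : Type₁) → m) Type₀)) → Nat
  ~> λ (θ : (λ (ψ : Type₁) → ψ) Type₀) → Nat
  ~> λ (θ : Type₀) → Nat
type:
  (θ : Type₀) → Type₀


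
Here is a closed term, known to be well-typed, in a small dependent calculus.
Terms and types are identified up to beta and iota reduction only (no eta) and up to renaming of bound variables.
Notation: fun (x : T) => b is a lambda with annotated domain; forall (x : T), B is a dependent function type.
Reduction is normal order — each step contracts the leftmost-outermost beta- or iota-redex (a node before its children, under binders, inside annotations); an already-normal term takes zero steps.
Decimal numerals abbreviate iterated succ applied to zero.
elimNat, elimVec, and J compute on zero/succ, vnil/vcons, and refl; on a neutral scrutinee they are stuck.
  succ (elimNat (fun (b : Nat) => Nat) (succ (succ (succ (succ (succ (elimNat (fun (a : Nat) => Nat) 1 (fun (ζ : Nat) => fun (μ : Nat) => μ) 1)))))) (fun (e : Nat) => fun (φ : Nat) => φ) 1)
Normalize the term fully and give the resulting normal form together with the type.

reduced normal form:
  7
the term's type:
  Nat


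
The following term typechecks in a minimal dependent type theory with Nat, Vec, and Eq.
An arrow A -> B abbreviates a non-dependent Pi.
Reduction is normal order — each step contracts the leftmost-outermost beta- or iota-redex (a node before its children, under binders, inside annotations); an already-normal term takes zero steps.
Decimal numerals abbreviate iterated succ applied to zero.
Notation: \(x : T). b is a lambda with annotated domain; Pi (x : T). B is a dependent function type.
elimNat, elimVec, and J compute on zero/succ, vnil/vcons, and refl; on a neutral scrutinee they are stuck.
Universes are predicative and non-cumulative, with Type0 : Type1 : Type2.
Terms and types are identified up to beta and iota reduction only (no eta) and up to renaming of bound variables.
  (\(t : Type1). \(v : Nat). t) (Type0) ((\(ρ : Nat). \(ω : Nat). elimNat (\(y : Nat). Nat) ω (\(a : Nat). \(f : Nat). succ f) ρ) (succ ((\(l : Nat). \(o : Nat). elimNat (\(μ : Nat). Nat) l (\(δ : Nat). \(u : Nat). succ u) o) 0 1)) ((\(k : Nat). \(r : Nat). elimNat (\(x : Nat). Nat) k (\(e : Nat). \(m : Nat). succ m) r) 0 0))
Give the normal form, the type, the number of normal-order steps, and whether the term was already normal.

normal form:
  Type0
type:
  Type1
reduction steps (normal order): 2
term was already normal: no
first contracted redex: a beta-redex


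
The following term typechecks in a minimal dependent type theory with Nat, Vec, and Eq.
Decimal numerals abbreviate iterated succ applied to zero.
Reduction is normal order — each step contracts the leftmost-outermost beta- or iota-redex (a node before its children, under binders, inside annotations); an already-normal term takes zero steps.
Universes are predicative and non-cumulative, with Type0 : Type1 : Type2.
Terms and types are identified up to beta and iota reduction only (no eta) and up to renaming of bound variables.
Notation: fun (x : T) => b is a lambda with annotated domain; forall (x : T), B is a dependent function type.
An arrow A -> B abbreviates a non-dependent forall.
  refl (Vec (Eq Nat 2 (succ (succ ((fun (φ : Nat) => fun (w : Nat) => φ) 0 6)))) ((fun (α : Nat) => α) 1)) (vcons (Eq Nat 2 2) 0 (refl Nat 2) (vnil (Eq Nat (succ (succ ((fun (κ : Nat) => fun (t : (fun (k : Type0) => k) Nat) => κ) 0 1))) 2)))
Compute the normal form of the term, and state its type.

resulting normal form:
  refl (Vec (Eq Nat 2 2) 1) (vcons (Eq Nat 2 2) 0 (refl Nat 2) (vnil (Eq Nat 2 2)))
type:
  Eq (Vec (Eq Nat 2 2) 1) (vcons (Eq Nat 2 2) 0 (refl Nat 2) (vnil (Eq Nat 2 2))) (vcons (Eq Nat 2 2) 0 (refl Nat 2) (vnil (Eq Nat 2 2)))
observation: reduction starts at a beta-redex, and 5 normal-order steps reach the normal form.


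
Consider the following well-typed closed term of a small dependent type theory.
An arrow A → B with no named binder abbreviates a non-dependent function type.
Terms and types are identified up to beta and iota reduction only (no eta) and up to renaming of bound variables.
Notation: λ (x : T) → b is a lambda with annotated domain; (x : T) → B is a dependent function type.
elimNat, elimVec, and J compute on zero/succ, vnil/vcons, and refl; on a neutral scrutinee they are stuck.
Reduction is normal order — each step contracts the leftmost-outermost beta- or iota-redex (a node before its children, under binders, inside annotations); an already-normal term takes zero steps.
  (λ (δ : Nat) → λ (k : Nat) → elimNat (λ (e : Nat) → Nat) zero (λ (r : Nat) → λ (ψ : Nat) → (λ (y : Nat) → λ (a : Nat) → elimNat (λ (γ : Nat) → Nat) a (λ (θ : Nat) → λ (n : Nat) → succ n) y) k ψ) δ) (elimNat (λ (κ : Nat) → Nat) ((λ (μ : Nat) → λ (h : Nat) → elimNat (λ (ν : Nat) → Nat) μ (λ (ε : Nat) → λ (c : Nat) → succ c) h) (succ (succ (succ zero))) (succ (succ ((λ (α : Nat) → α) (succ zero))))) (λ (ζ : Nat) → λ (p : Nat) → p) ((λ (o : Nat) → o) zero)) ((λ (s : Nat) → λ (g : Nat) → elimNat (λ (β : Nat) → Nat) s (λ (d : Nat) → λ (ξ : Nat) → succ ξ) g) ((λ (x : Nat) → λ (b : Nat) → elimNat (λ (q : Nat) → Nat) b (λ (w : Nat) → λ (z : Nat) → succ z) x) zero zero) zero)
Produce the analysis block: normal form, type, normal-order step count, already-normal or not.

reduced normal form:
  zero
inferred type:
  Nat
steps to reach normal form (normal order): 45
term was already normal: no
first contracted redex: a beta-redex


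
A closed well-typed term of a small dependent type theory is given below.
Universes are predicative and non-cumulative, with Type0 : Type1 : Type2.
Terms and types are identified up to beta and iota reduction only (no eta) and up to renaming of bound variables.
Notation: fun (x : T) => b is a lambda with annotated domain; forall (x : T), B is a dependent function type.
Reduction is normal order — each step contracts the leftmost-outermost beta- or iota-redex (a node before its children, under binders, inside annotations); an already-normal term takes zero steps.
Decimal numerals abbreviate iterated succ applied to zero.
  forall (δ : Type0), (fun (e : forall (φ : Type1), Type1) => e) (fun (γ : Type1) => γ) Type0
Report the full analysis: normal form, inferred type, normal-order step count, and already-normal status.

reduced normal form:
  forall (δ : Type0), Type0
the term's type:
  Type1
normal-order step count: 2
term was already normal: no
first redex: a beta-redex


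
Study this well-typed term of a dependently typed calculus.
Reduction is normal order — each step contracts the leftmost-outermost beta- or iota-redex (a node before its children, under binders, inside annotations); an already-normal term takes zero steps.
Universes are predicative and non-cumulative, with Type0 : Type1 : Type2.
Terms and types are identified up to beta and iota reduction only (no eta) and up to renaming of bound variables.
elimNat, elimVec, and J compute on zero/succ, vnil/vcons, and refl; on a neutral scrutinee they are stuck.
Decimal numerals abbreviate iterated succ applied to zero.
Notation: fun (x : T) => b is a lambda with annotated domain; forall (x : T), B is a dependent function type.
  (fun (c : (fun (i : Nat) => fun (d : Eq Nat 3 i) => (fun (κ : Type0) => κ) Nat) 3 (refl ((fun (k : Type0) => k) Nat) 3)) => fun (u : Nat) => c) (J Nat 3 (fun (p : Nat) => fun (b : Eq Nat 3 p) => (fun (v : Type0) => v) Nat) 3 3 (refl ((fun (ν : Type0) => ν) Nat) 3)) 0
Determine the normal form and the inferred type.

normal form:
  3
type:
  Nat
observation: the first redex contracted is a beta-redex; the normal form is reached in 3 normal-order steps.


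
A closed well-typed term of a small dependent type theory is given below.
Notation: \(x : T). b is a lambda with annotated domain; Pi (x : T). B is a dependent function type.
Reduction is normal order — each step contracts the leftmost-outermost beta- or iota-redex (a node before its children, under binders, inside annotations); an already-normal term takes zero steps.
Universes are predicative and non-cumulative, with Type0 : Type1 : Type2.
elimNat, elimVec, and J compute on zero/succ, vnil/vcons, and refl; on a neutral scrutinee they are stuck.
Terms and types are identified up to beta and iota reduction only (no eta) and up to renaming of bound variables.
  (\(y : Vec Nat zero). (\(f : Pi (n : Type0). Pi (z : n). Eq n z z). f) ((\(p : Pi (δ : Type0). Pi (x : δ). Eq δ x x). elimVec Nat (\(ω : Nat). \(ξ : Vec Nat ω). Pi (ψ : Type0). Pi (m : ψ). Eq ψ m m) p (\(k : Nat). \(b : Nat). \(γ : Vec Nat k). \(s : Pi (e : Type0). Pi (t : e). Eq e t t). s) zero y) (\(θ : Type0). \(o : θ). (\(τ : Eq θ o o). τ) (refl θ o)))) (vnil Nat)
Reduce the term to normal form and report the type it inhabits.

reduced normal form:
  \(y : Type0). \(f : y). refl y f
type:
  Pi (y : Type0). Pi (f : y). Eq y f f
observation: the first redex contracted is a beta-redex; the normal form is reached in 5 normal-order steps.


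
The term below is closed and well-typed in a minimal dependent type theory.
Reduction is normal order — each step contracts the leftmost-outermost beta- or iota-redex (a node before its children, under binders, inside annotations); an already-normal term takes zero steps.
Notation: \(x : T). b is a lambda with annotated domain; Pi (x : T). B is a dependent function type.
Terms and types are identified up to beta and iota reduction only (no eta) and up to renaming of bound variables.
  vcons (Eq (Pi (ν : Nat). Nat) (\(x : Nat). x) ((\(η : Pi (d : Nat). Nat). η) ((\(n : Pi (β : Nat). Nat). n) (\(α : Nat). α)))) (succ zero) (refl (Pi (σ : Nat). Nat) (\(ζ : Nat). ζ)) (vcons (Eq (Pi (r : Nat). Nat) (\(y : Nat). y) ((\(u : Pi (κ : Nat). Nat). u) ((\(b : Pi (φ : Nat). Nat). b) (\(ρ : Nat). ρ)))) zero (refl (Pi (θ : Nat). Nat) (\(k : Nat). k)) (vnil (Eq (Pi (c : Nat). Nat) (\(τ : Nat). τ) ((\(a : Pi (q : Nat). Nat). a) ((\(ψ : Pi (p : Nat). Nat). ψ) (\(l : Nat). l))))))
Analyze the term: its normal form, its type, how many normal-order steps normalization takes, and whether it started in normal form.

normal form:
  vcons (Eq (Pi (ν : Nat). Nat) (\(x : Nat). x) (\(η : Nat). η)) (succ zero) (refl (Pi (d : Nat). Nat) (\(n : Nat). n)) (vcons (Eq (Pi (β : Nat). Nat) (\(α : Nat). α) (\(σ : Nat). σ)) zero (refl (Pi (ζ : Nat). Nat) (\(r : Nat). r)) (vnil (Eq (Pi (y : Nat). Nat) (\(u : Nat). u) (\(κ : Nat). κ))))
type:
  Vec (Eq (Pi (ν : Nat). Nat) (\(x : Nat). x) (\(η : Nat). η)) (succ (succ zero))
reduction steps (normal order): 6
term was already normal: no
first contracted redex: a beta-redex


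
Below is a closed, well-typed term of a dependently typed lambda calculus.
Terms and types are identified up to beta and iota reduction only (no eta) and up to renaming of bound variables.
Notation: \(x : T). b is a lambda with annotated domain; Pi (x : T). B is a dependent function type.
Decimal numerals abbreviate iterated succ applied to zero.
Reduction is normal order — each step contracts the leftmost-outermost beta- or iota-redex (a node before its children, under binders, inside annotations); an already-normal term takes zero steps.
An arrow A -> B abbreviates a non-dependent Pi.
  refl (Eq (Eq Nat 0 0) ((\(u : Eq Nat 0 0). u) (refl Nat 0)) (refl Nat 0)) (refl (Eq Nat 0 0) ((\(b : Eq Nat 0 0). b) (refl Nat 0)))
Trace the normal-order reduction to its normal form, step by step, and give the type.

normal-order reduction sequence:
  refl (Eq (Eq Nat 0 0) ((\(u : Eq Nat 0 0). u) (refl Nat 0)) (refl Nat 0)) (refl (Eq Nat 0 0) ((\(b : Eq Nat 0 0). b) (refl Nat 0)))
  ~> refl (Eq (Eq Nat 0 0) (refl Nat 0) (refl Nat 0)) (refl (Eq Nat 0 0) ((\(u : Eq Nat 0 0). u) (refl Nat 0)))
  ~> refl (Eq (Eq Nat 0 0) (refl Nat 0) (refl Nat 0)) (refl (Eq Nat 0 0) (refl Nat 0))
type:
  Eq (Eq (Eq Nat 0 0) (refl Nat 0) (refl Nat 0)) (refl (Eq Nat 0 0) (refl Nat 0)) (refl (Eq Nat 0 0) (refl Nat 0))


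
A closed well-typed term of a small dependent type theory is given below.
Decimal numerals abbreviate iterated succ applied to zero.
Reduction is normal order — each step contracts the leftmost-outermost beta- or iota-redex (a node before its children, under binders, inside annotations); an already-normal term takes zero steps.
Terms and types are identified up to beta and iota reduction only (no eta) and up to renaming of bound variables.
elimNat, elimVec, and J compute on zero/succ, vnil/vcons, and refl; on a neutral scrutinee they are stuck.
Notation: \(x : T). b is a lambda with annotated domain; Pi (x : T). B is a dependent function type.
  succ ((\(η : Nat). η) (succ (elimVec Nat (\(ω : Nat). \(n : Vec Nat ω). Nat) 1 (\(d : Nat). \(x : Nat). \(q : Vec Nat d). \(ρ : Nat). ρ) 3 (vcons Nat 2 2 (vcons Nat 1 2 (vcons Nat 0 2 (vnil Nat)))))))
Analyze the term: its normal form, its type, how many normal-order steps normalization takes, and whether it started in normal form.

resulting normal form:
  3
the term's type:
  Nat
steps to reach normal form (normal order): 17
started in normal form: no
first contracted redex: a beta-redex


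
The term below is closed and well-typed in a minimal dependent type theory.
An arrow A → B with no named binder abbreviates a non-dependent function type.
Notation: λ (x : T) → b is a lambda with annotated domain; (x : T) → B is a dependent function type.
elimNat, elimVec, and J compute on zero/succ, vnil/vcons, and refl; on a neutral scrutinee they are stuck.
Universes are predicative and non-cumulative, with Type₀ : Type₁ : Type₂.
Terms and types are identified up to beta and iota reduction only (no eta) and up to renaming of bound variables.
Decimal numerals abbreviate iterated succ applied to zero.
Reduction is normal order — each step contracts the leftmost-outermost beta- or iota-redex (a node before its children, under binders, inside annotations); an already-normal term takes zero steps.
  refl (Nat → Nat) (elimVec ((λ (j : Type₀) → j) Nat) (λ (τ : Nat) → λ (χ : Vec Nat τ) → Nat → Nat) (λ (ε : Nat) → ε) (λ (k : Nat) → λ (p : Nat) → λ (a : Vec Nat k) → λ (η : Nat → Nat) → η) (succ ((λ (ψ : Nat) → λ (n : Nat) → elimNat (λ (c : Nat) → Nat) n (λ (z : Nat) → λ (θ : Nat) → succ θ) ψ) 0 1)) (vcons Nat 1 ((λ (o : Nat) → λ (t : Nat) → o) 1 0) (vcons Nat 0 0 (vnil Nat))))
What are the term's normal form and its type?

reduced normal form:
  refl (Nat → Nat) (λ (j : Nat) → j)
the term's type:
  Eq (Nat → Nat) (λ (j : Nat) → j) (λ (τ : Nat) → τ)
observation: the leftmost-outermost redex is an elimVec iota-redex, and normalization takes 11 steps.


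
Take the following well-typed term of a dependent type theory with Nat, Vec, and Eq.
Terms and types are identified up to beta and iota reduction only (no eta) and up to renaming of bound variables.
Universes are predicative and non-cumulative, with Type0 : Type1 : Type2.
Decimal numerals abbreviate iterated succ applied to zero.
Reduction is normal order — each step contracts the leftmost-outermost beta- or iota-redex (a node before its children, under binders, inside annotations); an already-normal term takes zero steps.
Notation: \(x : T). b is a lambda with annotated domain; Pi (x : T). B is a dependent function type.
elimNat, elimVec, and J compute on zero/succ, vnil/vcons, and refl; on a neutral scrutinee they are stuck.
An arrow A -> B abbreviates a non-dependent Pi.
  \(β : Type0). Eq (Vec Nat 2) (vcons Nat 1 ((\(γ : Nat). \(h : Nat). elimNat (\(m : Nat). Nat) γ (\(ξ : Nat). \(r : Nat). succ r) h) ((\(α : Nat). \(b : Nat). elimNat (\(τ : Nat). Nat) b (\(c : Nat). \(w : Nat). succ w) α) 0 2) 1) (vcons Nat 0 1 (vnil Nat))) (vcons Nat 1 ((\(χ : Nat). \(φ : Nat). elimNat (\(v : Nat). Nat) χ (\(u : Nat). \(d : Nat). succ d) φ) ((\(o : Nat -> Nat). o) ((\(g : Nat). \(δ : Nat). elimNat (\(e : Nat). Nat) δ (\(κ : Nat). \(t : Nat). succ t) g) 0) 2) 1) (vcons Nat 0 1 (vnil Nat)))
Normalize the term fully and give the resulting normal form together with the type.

reduced normal form:
  \(β : Type0). Eq (Vec Nat 2) (vcons Nat 1 3 (vcons Nat 0 1 (vnil Nat))) (vcons Nat 1 3 (vcons Nat 0 1 (vnil Nat)))
inferred type:
  Type0 -> Type0


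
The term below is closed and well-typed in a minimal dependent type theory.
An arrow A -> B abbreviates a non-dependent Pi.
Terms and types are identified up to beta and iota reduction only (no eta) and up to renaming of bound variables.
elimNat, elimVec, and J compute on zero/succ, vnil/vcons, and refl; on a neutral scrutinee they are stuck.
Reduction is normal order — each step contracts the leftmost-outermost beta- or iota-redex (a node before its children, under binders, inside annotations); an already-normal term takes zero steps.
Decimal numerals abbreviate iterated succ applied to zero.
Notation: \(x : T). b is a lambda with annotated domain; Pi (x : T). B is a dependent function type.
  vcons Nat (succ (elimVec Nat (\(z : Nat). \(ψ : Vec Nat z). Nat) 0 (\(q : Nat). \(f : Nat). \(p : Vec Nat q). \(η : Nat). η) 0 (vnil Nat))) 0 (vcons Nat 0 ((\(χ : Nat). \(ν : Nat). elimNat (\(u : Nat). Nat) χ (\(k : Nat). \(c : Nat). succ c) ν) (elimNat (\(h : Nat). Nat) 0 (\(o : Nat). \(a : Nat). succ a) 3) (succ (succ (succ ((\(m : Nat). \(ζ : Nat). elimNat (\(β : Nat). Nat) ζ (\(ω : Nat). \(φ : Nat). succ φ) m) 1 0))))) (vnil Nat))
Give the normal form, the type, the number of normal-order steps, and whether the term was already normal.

resulting normal form:
  vcons Nat 1 0 (vcons Nat 0 7 (vnil Nat))
type:
  Vec Nat 2
steps to reach normal form (normal order): 32
already normal: no
first redex: an elimVec iota-redex


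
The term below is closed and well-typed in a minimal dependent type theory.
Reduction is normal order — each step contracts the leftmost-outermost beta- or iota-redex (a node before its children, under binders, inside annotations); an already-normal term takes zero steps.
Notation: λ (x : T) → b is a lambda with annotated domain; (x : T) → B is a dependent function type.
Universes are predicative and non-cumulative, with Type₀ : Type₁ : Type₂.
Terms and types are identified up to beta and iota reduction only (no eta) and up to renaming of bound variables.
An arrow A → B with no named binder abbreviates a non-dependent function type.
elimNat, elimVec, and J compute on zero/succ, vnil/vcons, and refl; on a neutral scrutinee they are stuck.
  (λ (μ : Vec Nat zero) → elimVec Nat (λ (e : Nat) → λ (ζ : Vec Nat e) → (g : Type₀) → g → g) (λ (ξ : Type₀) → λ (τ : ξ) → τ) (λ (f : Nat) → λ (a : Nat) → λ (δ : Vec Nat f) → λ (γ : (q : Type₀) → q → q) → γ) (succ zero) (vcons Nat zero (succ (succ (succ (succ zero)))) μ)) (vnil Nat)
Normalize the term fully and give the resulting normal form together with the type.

reduced normal form:
  λ (μ : Type₀) → λ (e : μ) → e
inferred type:
  (μ : Type₀) → μ → μ
observation: 7 normal-order steps normalize the term, beginning with a beta-redex.


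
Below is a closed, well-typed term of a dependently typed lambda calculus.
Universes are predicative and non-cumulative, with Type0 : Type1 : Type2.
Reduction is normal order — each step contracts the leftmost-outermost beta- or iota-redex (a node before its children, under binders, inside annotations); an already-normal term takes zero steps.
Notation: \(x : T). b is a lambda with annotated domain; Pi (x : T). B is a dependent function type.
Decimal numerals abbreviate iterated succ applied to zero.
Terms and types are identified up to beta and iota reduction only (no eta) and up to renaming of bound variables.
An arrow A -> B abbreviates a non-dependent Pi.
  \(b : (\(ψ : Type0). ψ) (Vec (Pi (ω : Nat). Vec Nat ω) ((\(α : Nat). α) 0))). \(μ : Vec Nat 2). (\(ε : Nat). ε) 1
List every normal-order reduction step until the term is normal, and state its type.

normal-order reduction sequence:
  \(b : (\(ψ : Type0). ψ) (Vec (Pi (ω : Nat). Vec Nat ω) ((\(α : Nat). α) 0))). \(μ : Vec Nat 2). (\(ε : Nat). ε) 1
  ~> \(b : Vec (Pi (ψ : Nat). Vec Nat ψ) ((\(ω : Nat). ω) 0)). \(α : Vec Nat 2). (\(μ : Nat). μ) 1
  ~> \(b : Vec (Pi (ψ : Nat). Vec Nat ψ) 0). \(ω : Vec Nat 2). (\(α : Nat). α) 1
  ~> \(b : Vec (Pi (ψ : Nat). Vec Nat ψ) 0). \(ω : Vec Nat 2). 1
inferred type:
  Vec (Pi (b : Nat). Vec Nat b) 0 -> Vec Nat 2 -> Nat


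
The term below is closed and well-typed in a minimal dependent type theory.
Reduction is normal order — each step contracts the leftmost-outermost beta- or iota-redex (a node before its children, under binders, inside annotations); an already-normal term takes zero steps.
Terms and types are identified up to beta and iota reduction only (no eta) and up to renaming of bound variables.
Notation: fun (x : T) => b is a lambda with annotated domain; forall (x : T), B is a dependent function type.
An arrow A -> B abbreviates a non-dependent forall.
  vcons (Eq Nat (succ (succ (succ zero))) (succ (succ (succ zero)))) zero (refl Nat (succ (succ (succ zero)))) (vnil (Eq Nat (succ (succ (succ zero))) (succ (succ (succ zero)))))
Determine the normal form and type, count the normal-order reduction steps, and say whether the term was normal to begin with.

normal form:
  vcons (Eq Nat (succ (succ (succ zero))) (succ (succ (succ zero)))) zero (refl Nat (succ (succ (succ zero)))) (vnil (Eq Nat (succ (succ (succ zero))) (succ (succ (succ zero)))))
the term's type:
  Vec (Eq Nat (succ (succ (succ zero))) (succ (succ (succ zero)))) (succ zero)
steps to reach normal form (normal order): 0
already normal: yes


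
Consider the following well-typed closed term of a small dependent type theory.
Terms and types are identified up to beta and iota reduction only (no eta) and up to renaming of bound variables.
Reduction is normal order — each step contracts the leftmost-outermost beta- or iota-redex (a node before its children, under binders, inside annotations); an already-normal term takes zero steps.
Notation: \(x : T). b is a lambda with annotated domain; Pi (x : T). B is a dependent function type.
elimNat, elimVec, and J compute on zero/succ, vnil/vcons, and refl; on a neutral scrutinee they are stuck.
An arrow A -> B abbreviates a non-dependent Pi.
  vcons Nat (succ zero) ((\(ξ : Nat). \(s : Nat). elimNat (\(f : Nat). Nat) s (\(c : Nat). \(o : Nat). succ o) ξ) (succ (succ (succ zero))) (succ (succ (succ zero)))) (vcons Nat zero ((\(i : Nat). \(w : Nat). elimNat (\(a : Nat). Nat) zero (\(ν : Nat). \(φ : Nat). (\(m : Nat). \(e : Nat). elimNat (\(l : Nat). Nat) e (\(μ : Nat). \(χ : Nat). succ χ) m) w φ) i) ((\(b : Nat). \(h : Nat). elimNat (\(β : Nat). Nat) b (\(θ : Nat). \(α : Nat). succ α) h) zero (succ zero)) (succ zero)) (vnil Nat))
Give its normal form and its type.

normal form:
  vcons Nat (succ zero) (succ (succ (succ (succ (succ (succ zero)))))) (vcons Nat zero (succ zero) (vnil Nat))
the term's type:
  Vec Nat (succ (succ zero))


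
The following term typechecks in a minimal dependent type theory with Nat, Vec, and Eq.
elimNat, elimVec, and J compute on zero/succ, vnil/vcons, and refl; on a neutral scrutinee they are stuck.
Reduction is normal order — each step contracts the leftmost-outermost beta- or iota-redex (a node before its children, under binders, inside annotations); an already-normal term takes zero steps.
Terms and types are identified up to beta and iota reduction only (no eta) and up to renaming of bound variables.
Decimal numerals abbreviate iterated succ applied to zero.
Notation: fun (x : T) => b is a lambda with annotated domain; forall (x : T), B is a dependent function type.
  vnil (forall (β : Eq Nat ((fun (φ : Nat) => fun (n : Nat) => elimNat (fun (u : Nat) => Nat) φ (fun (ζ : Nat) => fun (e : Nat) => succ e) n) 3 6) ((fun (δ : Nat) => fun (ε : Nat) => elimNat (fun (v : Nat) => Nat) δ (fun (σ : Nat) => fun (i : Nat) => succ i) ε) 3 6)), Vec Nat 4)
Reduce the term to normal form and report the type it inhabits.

reduced normal form:
  vnil (forall (β : Eq Nat 9 9), Vec Nat 4)
inferred type:
  Vec (forall (β : Eq Nat 9 9), Vec Nat 4) 0
observation: the term reaches its normal form after 42 normal-order steps.


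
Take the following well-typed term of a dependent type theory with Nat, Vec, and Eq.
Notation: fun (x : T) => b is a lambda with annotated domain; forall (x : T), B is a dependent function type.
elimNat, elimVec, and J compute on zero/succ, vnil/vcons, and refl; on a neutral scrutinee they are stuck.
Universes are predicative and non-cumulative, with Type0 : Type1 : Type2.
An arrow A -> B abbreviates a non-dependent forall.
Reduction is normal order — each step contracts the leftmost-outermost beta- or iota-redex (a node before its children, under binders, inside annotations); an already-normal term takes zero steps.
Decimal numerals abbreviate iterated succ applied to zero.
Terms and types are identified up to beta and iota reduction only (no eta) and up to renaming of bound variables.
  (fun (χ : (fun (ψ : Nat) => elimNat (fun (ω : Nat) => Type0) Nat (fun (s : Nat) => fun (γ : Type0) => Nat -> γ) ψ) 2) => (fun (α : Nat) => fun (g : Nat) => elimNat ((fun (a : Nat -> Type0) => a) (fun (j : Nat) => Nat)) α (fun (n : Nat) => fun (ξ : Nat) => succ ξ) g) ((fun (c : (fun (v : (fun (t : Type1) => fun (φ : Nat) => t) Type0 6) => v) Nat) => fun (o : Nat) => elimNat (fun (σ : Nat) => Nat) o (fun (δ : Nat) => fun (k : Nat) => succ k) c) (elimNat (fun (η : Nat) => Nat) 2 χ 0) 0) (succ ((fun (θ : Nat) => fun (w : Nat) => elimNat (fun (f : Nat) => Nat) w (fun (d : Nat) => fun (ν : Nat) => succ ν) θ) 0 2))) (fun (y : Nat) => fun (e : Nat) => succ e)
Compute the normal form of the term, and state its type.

normal form:
  5
the term's type:
  Nat
observation: contracting a beta-redex first, the term normalizes in 27 steps.


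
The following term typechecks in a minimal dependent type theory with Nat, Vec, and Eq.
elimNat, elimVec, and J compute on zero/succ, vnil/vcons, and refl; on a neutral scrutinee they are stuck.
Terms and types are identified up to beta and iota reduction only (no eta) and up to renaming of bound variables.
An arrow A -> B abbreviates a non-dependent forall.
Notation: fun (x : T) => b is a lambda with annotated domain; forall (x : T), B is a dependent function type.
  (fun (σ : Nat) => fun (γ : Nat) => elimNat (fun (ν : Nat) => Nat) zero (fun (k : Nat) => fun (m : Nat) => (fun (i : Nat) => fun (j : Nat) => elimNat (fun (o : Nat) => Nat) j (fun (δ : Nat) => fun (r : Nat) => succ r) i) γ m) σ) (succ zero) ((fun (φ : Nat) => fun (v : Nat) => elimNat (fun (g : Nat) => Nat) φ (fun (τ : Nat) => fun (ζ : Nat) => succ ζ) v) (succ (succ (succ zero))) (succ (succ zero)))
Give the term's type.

type:
  Nat


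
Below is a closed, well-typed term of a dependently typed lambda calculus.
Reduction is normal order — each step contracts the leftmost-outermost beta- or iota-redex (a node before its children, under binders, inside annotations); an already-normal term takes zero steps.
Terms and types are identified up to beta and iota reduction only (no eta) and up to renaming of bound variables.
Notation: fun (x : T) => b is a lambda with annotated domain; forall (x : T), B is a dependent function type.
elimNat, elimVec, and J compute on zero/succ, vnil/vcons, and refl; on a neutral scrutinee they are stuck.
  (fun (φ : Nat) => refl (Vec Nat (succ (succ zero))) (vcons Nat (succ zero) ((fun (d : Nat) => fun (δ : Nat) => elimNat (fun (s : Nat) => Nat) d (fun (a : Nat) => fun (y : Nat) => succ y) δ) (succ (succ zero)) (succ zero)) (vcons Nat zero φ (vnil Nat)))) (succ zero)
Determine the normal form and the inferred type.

resulting normal form:
  refl (Vec Nat (succ (succ zero))) (vcons Nat (succ zero) (succ (succ (succ zero))) (vcons Nat zero (succ zero) (vnil Nat)))
the term's type:
  Eq (Vec Nat (succ (succ zero))) (vcons Nat (succ zero) (succ (succ (succ zero))) (vcons Nat zero (succ zero) (vnil Nat))) (vcons Nat (succ zero) (succ (succ (succ zero))) (vcons Nat zero (succ zero) (vnil Nat)))
observation: normalization takes exactly 7 steps under the normal-order strategy.


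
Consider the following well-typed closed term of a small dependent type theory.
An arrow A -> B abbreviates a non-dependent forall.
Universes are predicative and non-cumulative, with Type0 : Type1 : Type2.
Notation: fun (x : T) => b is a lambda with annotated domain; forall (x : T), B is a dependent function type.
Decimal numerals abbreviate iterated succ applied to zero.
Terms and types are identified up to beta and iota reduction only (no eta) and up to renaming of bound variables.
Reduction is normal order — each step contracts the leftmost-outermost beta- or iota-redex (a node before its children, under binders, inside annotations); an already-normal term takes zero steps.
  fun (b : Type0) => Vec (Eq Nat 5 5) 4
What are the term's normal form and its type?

resulting normal form:
  fun (b : Type0) => Vec (Eq Nat 5 5) 4
inferred type:
  Type0 -> Type0
observation: the term is already in normal form.


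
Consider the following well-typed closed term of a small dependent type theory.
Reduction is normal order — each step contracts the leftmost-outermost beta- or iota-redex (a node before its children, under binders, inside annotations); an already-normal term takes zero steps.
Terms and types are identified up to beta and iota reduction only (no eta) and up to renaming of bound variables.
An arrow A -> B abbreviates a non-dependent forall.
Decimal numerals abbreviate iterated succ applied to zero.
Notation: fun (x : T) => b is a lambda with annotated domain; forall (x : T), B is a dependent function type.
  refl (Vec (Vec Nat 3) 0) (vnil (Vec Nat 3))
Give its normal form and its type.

normal form:
  refl (Vec (Vec Nat 3) 0) (vnil (Vec Nat 3))
type:
  Eq (Vec (Vec Nat 3) 0) (vnil (Vec Nat 3)) (vnil (Vec Nat 3))
observation: the term is already in normal form.


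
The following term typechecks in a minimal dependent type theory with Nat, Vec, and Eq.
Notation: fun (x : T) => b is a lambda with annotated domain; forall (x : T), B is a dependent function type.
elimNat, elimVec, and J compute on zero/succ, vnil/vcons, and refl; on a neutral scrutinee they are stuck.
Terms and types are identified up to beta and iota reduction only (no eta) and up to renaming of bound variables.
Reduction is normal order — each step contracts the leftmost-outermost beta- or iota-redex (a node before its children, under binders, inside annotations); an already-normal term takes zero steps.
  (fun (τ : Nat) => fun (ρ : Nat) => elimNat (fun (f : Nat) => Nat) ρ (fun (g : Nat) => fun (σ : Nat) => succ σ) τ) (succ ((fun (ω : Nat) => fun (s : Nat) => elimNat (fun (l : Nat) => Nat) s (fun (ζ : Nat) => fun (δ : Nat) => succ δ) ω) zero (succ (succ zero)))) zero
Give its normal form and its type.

reduced normal form:
  succ (succ (succ zero))
inferred type:
  Nat
observation: contracting a beta-redex first, the term normalizes in 15 steps.


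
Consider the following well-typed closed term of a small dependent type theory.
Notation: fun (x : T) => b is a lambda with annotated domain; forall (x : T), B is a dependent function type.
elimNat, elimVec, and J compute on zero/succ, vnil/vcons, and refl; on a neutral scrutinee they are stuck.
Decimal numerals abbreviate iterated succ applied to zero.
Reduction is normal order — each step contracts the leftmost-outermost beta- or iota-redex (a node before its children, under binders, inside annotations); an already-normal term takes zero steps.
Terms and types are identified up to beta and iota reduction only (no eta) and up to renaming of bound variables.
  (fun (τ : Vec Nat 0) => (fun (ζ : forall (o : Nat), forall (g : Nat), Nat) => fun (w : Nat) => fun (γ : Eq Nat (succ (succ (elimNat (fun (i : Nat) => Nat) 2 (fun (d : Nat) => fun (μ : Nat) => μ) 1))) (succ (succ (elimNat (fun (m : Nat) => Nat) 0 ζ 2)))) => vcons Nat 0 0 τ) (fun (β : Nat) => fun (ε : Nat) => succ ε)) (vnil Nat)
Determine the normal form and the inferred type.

resulting normal form:
  fun (τ : Nat) => fun (ζ : Eq Nat 4 4) => vcons Nat 0 0 (vnil Nat)
inferred type:
  forall (τ : Nat), forall (ζ : Eq Nat 4 4), Vec Nat 1
observation: the first redex contracted is a beta-redex; the normal form is reached in 13 normal-order steps.


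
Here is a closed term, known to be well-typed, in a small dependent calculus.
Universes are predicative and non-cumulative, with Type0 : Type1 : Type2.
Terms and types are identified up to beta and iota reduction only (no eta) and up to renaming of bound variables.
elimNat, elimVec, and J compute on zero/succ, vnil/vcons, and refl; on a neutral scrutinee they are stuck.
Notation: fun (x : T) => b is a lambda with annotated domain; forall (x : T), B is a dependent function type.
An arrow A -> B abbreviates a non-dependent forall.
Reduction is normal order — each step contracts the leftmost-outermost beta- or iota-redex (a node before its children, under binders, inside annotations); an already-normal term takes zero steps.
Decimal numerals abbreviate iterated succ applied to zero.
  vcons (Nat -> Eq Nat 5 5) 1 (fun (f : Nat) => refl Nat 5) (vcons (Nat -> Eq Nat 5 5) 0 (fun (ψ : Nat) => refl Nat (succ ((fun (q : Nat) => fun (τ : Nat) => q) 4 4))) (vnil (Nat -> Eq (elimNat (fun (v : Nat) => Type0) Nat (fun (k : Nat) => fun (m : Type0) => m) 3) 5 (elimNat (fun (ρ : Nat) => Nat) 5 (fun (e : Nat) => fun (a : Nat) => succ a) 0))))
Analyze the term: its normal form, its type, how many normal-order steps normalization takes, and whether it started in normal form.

normal form:
  vcons (Nat -> Eq Nat 5 5) 1 (fun (f : Nat) => refl Nat 5) (vcons (Nat -> Eq Nat 5 5) 0 (fun (ψ : Nat) => refl Nat 5) (vnil (Nat -> Eq Nat 5 5)))
type:
  Vec (Nat -> Eq Nat 5 5) 2
reduction steps (normal order): 13
already normal: no
first redex: a beta-redex


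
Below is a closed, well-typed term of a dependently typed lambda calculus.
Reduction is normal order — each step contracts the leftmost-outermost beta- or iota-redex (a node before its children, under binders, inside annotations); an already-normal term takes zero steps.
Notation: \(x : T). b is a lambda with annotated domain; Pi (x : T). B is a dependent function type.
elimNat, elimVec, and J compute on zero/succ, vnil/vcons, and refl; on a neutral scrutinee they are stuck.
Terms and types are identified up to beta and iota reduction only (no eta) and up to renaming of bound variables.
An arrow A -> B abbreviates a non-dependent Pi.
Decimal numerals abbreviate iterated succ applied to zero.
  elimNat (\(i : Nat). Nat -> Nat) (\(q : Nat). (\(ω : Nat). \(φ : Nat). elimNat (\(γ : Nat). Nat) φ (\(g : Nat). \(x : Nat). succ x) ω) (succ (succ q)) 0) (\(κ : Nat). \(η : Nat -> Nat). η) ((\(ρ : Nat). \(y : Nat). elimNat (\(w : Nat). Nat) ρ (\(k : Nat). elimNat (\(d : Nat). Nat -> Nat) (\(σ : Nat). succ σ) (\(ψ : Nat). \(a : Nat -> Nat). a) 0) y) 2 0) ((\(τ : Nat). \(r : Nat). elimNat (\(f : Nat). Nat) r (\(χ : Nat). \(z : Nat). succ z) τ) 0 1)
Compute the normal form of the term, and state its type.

reduced normal form:
  3
type:
  Nat
observation: contracting a beta-redex first, the term normalizes in 26 steps.
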